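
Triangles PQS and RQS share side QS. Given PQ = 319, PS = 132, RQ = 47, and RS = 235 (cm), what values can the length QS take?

188 < QS < 282

From triangle PQS: |319 − 132| < QS < 319 + 132, i.e. 187 < QS < 451.
From triangle RQS: 188 < QS < 282.
Both must hold, so QS lies in the intersection.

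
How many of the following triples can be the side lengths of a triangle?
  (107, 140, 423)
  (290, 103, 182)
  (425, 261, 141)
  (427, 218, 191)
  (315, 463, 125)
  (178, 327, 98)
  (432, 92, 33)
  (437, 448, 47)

1

(107,140,423): 107+140 ≤ 423 → not valid
(103,182,290): 103+182 ≤ 290 → not valid
(141,261,425): 141+261 ≤ 425 → not valid
(191,218,427): 191+218 ≤ 427 → not valid
(125,315,463): 125+315 ≤ 463 → not valid
(98,178,327): 98+178 ≤ 327 → not valid
(33,92,432): 33+92 ≤ 432 → not valid
(47,437,448): 47+437 > 448 → valid
1 of the 8 triples forms a triangle.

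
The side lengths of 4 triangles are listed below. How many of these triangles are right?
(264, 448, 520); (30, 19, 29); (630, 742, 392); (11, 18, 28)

(264,448,520): 264²+448² = 270400 = 520² → right
(30,19,29): 19²+29² = 1202 > 900 = 30² → acute
(630,742,392): 392²+630² = 550564 = 742² → right
(11,18,28): 11²+18² = 445 < 784 = 28² → obtuse
2 of the 4 are right.

2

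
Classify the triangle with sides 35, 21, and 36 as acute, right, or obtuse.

acute

Compare the square of the longest side to the sum of squares of the other two: 21² + 35² = 1666 > 1296 = 36².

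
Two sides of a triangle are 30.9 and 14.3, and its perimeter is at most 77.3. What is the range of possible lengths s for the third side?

16.6 < s ≤ 32.1

Triangle inequality alone gives 16.6 < s < 45.2.
The perimeter condition gives s ≤ 77.3 − 30.9 − 14.3 = 32.1.
Intersecting the two: 16.6 < s ≤ 32.1.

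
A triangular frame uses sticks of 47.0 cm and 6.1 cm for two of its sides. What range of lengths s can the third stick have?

40.9 < s < 53.1 (cm)

By the triangle inequality, s must be less than 47.0 + 6.1 = 53.1 and greater than |47.0 − 6.1| = 40.9.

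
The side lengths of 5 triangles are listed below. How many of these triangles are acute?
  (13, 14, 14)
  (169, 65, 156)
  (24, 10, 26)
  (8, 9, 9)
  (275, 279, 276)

(13,14,14): 13²+14² = 365 > 196 = 14² → acute
(169,65,156): 65²+156² = 28561 = 169² → right
(24,10,26): 10²+24² = 676 = 26² → right
(8,9,9): 8²+9² = 145 > 81 = 9² → acute
(275,279,276): 275²+276² = 151801 > 77841 = 279² → acute
3 of the 5 are acute.

3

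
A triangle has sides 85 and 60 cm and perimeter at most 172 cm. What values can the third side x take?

Triangle inequality alone gives 25 < x < 145.
The perimeter condition gives x ≤ 172 − 85 − 60 = 27.
Intersecting the two: 25 < x ≤ 27.

25 < x ≤ 27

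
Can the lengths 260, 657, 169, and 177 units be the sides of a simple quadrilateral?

No

For a quadrilateral, each side must be shorter than the sum of the others.
Here the longest side is 657, but the remaining 3 sides sum to only 606.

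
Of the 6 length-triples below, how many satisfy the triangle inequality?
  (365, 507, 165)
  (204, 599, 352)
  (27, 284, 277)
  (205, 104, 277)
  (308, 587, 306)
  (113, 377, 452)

5

(165,365,507): 165+365 > 507 → valid
(204,352,599): 204+352 ≤ 599 → not valid
(27,277,284): 27+277 > 284 → valid
(104,205,277): 104+205 > 277 → valid
(306,308,587): 306+308 > 587 → valid
(113,377,452): 113+377 > 452 → valid
5 of the 6 triples form a triangle.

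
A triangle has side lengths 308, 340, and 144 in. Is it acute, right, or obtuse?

Compare the square of the longest side to the sum of squares of the other two: 144² + 308² = 115600 = 340².

right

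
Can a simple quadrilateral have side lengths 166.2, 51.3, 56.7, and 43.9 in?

No

For a quadrilateral, each side must be shorter than the sum of the others.
Here the longest side is 166.2, but the remaining 3 sides sum to only 151.9.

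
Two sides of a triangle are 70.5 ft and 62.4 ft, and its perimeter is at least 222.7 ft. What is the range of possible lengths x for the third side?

89.8 ≤ x < 132.9 ft

Triangle inequality alone gives 8.1 < x < 132.9.
The perimeter condition gives x ≥ 222.7 − 70.5 − 62.4 = 89.8.
Intersecting the two: 89.8 ≤ x < 132.9.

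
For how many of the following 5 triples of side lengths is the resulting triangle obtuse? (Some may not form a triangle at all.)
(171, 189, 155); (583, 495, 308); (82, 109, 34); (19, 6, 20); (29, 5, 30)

3

(171,189,155): 155²+171² = 53266 > 35721 = 189² → acute
(583,495,308): 308²+495² = 339889 = 583² → right
(82,109,34): 34²+82² = 7880 < 11881 = 109² → obtuse
(19,6,20): 6²+19² = 397 < 400 = 20² → obtuse
(29,5,30): 5²+29² = 866 < 900 = 30² → obtuse
3 of the 5 are obtuse.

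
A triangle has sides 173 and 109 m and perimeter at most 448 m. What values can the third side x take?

Triangle inequality alone gives 64 < x < 282.
The perimeter condition gives x ≤ 448 − 173 − 109 = 166.
Intersecting the two: 64 < x ≤ 166.

64 < x ≤ 166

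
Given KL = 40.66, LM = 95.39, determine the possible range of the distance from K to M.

54.73 ≤ KM ≤ 136.05

By the triangle inequality, |40.66 − 95.39| ≤ KM ≤ 40.66 + 95.39.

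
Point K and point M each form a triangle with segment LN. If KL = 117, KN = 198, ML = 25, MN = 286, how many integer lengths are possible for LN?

From triangle KLN: 81 < LN < 315.
From triangle MLN: 261 < LN < 311.
Intersection: 261 < LN < 311, so integers 262 through 310: 49 values.

49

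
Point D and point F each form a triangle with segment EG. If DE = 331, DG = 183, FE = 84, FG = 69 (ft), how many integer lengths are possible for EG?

From triangle DEG: 148 < EG < 514.
From triangle FEG: 15 < EG < 153.
Intersection: 148 < EG < 153, so integers 149 through 152: 4 values.

4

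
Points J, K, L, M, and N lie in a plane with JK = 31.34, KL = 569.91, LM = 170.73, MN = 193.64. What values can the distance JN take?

174.20 ≤ JN ≤ 965.62

The maximum is all hops collinear in one direction: 31.34 + 569.91 + 170.73 + 193.64 = 965.62.
The longest hop is 569.91; the others sum to 395.71. Folding the others back against it leaves at least 569.91 − 395.71 = 174.20.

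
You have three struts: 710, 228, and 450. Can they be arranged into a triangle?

The longest side is 710, but the other two sum to only 678.
678 < 710, so the triangle inequality fails.

No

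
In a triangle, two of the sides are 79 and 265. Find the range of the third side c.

186 < c < 344

By the triangle inequality, c must be less than 79 + 265 = 344 and greater than |79 − 265| = 186.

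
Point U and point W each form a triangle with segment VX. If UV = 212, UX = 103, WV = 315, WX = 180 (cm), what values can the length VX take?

From triangle UVX: |212 − 103| < VX < 212 + 103, i.e. 109 < VX < 315.
From triangle WVX: 135 < VX < 495.
Both must hold, so VX lies in the intersection.

135 < VX < 315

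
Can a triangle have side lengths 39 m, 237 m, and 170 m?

No

The longest side is 237, but the other two sum to only 209.
209 < 237, so the triangle inequality fails.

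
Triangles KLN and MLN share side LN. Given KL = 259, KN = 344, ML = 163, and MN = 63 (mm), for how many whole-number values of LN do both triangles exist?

125

From triangle KLN: 85 < LN < 603.
From triangle MLN: 100 < LN < 226.
Intersection: 100 < LN < 226, so integers 101 through 225: 125 values.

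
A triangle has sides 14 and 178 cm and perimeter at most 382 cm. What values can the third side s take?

164 < s ≤ 190 cm

Triangle inequality alone gives 164 < s < 192.
The perimeter condition gives s ≤ 382 − 14 − 178 = 190.
Intersecting the two: 164 < s ≤ 190.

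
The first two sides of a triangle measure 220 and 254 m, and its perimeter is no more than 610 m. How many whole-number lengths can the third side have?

102

Triangle inequality: 34 < x < 474. Perimeter ≤ 610 gives x ≤ 610 − 220 − 254 = 136.
So 34 < x ≤ 136; integers 35 through 136: 102 values.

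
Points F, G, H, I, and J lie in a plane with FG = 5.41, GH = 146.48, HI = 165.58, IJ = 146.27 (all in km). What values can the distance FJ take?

0 ≤ FJ ≤ 463.74 km

The maximum is all hops collinear in one direction: 5.41 + 146.48 + 165.58 + 146.27 = 463.74.
The longest hop is 165.58; the others sum to 298.16. Since 165.58 ≤ 298.16, the path can fold back on itself completely, so the minimum distance is 0.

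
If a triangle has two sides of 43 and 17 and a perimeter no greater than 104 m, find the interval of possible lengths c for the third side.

Triangle inequality alone gives 26 < c < 60.
The perimeter condition gives c ≤ 104 − 43 − 17 = 44.
Intersecting the two: 26 < c ≤ 44.

26 < c ≤ 44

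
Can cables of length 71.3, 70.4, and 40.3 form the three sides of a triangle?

The longest side is 71.3, and the other two sum to 110.7.
Since 110.7 > 71.3, the triangle inequality holds.

Yes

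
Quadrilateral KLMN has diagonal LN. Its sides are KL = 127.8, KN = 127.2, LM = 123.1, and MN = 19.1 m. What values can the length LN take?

From triangle KLN: |127.8 − 127.2| < LN < 127.8 + 127.2, i.e. 0.6 < LN < 255.0.
From triangle MLN: 104.0 < LN < 142.2.
Both must hold, so LN lies in the intersection.

104.0 < LN < 142.2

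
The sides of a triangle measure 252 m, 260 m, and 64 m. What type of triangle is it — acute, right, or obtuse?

Compare the square of the longest side to the sum of squares of the other two: 64² + 252² = 67600 = 260².

right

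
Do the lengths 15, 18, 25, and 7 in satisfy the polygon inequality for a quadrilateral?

Yes

A quadrilateral exists iff every side is shorter than the sum of the others — equivalently, the longest side is less than the sum of the rest.
Longest side 25 < 40 (sum of the remaining 3), so yes.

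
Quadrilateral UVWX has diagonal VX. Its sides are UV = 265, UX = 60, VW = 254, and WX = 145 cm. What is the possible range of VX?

From triangle UVX: |265 − 60| < VX < 265 + 60, i.e. 205 < VX < 325.
From triangle WVX: 109 < VX < 399.
Both must hold, so VX lies in the intersection.

205 < VX < 325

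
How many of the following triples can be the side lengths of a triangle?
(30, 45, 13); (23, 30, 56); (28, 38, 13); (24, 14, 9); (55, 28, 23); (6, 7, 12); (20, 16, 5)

(13,30,45): 13+30 ≤ 45 → not valid
(23,30,56): 23+30 ≤ 56 → not valid
(13,28,38): 13+28 > 38 → valid
(9,14,24): 9+14 ≤ 24 → not valid
(23,28,55): 23+28 ≤ 55 → not valid
(6,7,12): 6+7 > 12 → valid
(5,16,20): 5+16 > 20 → valid
3 of the 7 triples form a triangle.

3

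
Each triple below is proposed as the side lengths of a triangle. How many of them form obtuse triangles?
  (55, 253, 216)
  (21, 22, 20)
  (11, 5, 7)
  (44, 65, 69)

2

(55,253,216): 55²+216² = 49681 < 64009 = 253² → obtuse
(21,22,20): 20²+21² = 841 > 484 = 22² → acute
(11,5,7): 5²+7² = 74 < 121 = 11² → obtuse
(44,65,69): 44²+65² = 6161 > 4761 = 69² → acute
2 of the 4 are obtuse.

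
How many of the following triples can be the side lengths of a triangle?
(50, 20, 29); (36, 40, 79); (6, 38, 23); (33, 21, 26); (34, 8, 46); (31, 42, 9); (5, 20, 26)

(20,29,50): 20+29 ≤ 50 → not valid
(36,40,79): 36+40 ≤ 79 → not valid
(6,23,38): 6+23 ≤ 38 → not valid
(21,26,33): 21+26 > 33 → valid
(8,34,46): 8+34 ≤ 46 → not valid
(9,31,42): 9+31 ≤ 42 → not valid
(5,20,26): 5+20 ≤ 26 → not valid
1 of the 7 triples forms a triangle.

1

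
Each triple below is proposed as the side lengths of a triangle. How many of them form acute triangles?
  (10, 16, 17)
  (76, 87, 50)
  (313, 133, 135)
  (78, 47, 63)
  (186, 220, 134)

(10,16,17): 10²+16² = 356 > 289 = 17² → acute
(76,87,50): 50²+76² = 8276 > 7569 = 87² → acute
(313,133,135): 133+135 ≤ 313, not a triangle
(78,47,63): 47²+63² = 6178 > 6084 = 78² → acute
(186,220,134): 134²+186² = 52552 > 48400 = 220² → acute
4 of the 5 are acute.

4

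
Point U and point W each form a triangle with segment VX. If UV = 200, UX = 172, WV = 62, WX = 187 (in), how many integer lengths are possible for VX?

From triangle UVX: 28 < VX < 372.
From triangle WVX: 125 < VX < 249.
Intersection: 125 < VX < 249, so integers 126 through 248: 123 values.

123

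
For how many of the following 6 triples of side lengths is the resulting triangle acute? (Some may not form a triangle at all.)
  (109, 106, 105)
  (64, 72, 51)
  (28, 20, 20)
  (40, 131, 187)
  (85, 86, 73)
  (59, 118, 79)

4

(109,106,105): 105²+106² = 22261 > 11881 = 109² → acute
(64,72,51): 51²+64² = 6697 > 5184 = 72² → acute
(28,20,20): 20²+20² = 800 > 784 = 28² → acute
(40,131,187): 40+131 ≤ 187, not a triangle
(85,86,73): 73²+85² = 12554 > 7396 = 86² → acute
(59,118,79): 59²+79² = 9722 < 13924 = 118² → obtuse
4 of the 6 are acute.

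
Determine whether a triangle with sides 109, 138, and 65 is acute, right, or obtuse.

Compare the square of the longest side to the sum of squares of the other two: 65² + 109² = 16106 < 19044 = 138².

obtuse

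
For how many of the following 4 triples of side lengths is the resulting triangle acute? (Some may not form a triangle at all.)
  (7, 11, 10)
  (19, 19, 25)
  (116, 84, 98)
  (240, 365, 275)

3

(7,11,10): 7²+10² = 149 > 121 = 11² → acute
(19,19,25): 19²+19² = 722 > 625 = 25² → acute
(116,84,98): 84²+98² = 16660 > 13456 = 116² → acute
(240,365,275): 240²+275² = 133225 = 365² → right
3 of the 4 are acute.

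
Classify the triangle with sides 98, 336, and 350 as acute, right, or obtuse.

Compare the square of the longest side to the sum of squares of the other two: 98² + 336² = 122500 = 350².

right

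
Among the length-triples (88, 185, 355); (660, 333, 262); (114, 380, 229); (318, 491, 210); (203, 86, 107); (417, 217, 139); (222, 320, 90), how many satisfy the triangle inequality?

1

(88,185,355): 88+185 ≤ 355 → not valid
(262,333,660): 262+333 ≤ 660 → not valid
(114,229,380): 114+229 ≤ 380 → not valid
(210,318,491): 210+318 > 491 → valid
(86,107,203): 86+107 ≤ 203 → not valid
(139,217,417): 139+217 ≤ 417 → not valid
(90,222,320): 90+222 ≤ 320 → not valid
1 of the 7 triples forms a triangle.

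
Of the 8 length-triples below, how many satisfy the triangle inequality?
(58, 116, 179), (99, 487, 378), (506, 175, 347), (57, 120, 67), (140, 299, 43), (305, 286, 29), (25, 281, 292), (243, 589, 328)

(58,116,179): 58+116 ≤ 179 → not valid
(99,378,487): 99+378 ≤ 487 → not valid
(175,347,506): 175+347 > 506 → valid
(57,67,120): 57+67 > 120 → valid
(43,140,299): 43+140 ≤ 299 → not valid
(29,286,305): 29+286 > 305 → valid
(25,281,292): 25+281 > 292 → valid
(243,328,589): 243+328 ≤ 589 → not valid
4 of the 8 triples form a triangle.

4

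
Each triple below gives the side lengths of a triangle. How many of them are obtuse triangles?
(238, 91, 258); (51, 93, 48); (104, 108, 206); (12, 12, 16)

(238,91,258): 91²+238² = 64925 < 66564 = 258² → obtuse
(51,93,48): 48²+51² = 4905 < 8649 = 93² → obtuse
(104,108,206): 104²+108² = 22480 < 42436 = 206² → obtuse
(12,12,16): 12²+12² = 288 > 256 = 16² → acute
3 of the 4 are obtuse.

3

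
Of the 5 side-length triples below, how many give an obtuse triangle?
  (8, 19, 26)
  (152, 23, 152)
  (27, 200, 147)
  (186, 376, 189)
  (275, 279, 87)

(8,19,26): 8²+19² = 425 < 676 = 26² → obtuse
(152,23,152): 23²+152² = 23633 > 23104 = 152² → acute
(27,200,147): 27+147 ≤ 200, not a triangle
(186,376,189): 186+189 ≤ 376, not a triangle
(275,279,87): 87²+275² = 83194 > 77841 = 279² → acute
1 of the 5 is obtuse.

1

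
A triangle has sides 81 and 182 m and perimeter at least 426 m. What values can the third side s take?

163 ≤ s < 263 m

Triangle inequality alone gives 101 < s < 263.
The perimeter condition gives s ≥ 426 − 81 − 182 = 163.
Intersecting the two: 163 ≤ s < 263.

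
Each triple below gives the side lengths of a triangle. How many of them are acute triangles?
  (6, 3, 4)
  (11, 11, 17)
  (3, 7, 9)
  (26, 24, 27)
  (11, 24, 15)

1

(6,3,4): 3²+4² = 25 < 36 = 6² → obtuse
(11,11,17): 11²+11² = 242 < 289 = 17² → obtuse
(3,7,9): 3²+7² = 58 < 81 = 9² → obtuse
(26,24,27): 24²+26² = 1252 > 729 = 27² → acute
(11,24,15): 11²+15² = 346 < 576 = 24² → obtuse
1 of the 5 is acute.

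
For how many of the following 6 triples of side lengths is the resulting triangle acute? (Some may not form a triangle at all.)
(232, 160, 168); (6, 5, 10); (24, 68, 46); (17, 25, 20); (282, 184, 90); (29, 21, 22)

2

(232,160,168): 160²+168² = 53824 = 232² → right
(6,5,10): 5²+6² = 61 < 100 = 10² → obtuse
(24,68,46): 24²+46² = 2692 < 4624 = 68² → obtuse
(17,25,20): 17²+20² = 689 > 625 = 25² → acute
(282,184,90): 90+184 ≤ 282, not a triangle
(29,21,22): 21²+22² = 925 > 841 = 29² → acute
2 of the 6 are acute.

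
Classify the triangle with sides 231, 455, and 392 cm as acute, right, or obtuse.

right

Compare the square of the longest side to the sum of squares of the other two: 231² + 392² = 207025 = 455².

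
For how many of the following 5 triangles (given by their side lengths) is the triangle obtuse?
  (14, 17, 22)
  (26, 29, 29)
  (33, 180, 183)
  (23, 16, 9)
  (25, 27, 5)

(14,17,22): 14²+17² = 485 > 484 = 22² → acute
(26,29,29): 26²+29² = 1517 > 841 = 29² → acute
(33,180,183): 33²+180² = 33489 = 183² → right
(23,16,9): 9²+16² = 337 < 529 = 23² → obtuse
(25,27,5): 5²+25² = 650 < 729 = 27² → obtuse
2 of the 5 are obtuse.

2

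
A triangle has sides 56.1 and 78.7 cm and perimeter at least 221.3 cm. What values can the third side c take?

Triangle inequality alone gives 22.6 < c < 134.8.
The perimeter condition gives c ≥ 221.3 − 56.1 − 78.7 = 86.5.
Intersecting the two: 86.5 ≤ c < 134.8.

86.5 ≤ c < 134.8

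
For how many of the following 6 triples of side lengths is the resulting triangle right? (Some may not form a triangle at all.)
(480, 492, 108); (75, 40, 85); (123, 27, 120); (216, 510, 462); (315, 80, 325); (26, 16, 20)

(480,492,108): 108²+480² = 242064 = 492² → right
(75,40,85): 40²+75² = 7225 = 85² → right
(123,27,120): 27²+120² = 15129 = 123² → right
(216,510,462): 216²+462² = 260100 = 510² → right
(315,80,325): 80²+315² = 105625 = 325² → right
(26,16,20): 16²+20² = 656 < 676 = 26² → obtuse
5 of the 6 are right.

5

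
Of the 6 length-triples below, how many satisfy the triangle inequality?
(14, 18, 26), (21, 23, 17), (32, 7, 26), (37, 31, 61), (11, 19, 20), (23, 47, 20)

5

(14,18,26): 14+18 > 26 → valid
(17,21,23): 17+21 > 23 → valid
(7,26,32): 7+26 > 32 → valid
(31,37,61): 31+37 > 61 → valid
(11,19,20): 11+19 > 20 → valid
(20,23,47): 20+23 ≤ 47 → not valid
5 of the 6 triples form a triangle.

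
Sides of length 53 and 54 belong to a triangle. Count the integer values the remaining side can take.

105

The third side lies in the open interval (1, 107).
Integers from 2 to 106 inclusive: 106 − 2 + 1 = 105.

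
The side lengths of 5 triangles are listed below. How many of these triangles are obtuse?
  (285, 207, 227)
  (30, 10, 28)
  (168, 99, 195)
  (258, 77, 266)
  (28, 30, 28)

(285,207,227): 207²+227² = 94378 > 81225 = 285² → acute
(30,10,28): 10²+28² = 884 < 900 = 30² → obtuse
(168,99,195): 99²+168² = 38025 = 195² → right
(258,77,266): 77²+258² = 72493 > 70756 = 266² → acute
(28,30,28): 28²+28² = 1568 > 900 = 30² → acute
1 of the 5 is obtuse.

1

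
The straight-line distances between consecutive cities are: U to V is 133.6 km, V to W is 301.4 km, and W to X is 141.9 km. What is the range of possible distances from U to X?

The maximum is all hops collinear in one direction: 133.6 + 301.4 + 141.9 = 576.9.
The longest hop is 301.4; the others sum to 275.5. Folding the others back against it leaves at least 301.4 − 275.5 = 25.9.

25.9 ≤ UX ≤ 576.9 km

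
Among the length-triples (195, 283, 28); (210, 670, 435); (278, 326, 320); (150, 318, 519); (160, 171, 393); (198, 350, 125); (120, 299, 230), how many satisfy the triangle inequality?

(28,195,283): 28+195 ≤ 283 → not valid
(210,435,670): 210+435 ≤ 670 → not valid
(278,320,326): 278+320 > 326 → valid
(150,318,519): 150+318 ≤ 519 → not valid
(160,171,393): 160+171 ≤ 393 → not valid
(125,198,350): 125+198 ≤ 350 → not valid
(120,230,299): 120+230 > 299 → valid
2 of the 7 triples form a triangle.

2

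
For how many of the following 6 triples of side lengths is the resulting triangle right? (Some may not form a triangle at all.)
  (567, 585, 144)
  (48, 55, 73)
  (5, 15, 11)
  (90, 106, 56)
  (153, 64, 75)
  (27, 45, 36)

4

(567,585,144): 144²+567² = 342225 = 585² → right
(48,55,73): 48²+55² = 5329 = 73² → right
(5,15,11): 5²+11² = 146 < 225 = 15² → obtuse
(90,106,56): 56²+90² = 11236 = 106² → right
(153,64,75): 64+75 ≤ 153, not a triangle
(27,45,36): 27²+36² = 2025 = 45² → right
4 of the 6 are right.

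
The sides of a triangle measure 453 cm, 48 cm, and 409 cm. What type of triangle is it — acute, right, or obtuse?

Compare the square of the longest side to the sum of squares of the other two: 48² + 409² = 169585 < 205209 = 453².

obtuse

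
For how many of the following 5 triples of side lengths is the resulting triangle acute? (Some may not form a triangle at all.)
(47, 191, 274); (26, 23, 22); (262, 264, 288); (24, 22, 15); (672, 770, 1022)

(47,191,274): 47+191 ≤ 274, not a triangle
(26,23,22): 22²+23² = 1013 > 676 = 26² → acute
(262,264,288): 262²+264² = 138340 > 82944 = 288² → acute
(24,22,15): 15²+22² = 709 > 576 = 24² → acute
(672,770,1022): 672²+770² = 1044484 = 1022² → right
3 of the 5 are acute.

3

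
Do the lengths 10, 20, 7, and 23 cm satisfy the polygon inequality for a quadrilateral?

Yes

A quadrilateral exists iff every side is shorter than the sum of the others — equivalently, the longest side is less than the sum of the rest.
Longest side 23 < 37 (sum of the remaining 3), so yes.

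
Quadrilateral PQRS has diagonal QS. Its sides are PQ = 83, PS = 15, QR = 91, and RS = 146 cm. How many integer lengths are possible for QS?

From triangle PQS: 68 < QS < 98.
From triangle RQS: 55 < QS < 237.
Intersection: 68 < QS < 98, so integers 69 through 97: 29 values.

29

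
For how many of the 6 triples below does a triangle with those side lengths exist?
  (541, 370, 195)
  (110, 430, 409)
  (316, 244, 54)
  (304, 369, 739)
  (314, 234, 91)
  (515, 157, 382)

(195,370,541): 195+370 > 541 → valid
(110,409,430): 110+409 > 430 → valid
(54,244,316): 54+244 ≤ 316 → not valid
(304,369,739): 304+369 ≤ 739 → not valid
(91,234,314): 91+234 > 314 → valid
(157,382,515): 157+382 > 515 → valid
4 of the 6 triples form a triangle.

4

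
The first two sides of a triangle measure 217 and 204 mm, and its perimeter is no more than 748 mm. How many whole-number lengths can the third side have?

314

Triangle inequality: 13 < x < 421. Perimeter ≤ 748 gives x ≤ 748 − 217 − 204 = 327.
So 13 < x ≤ 327; integers 14 through 327: 314 values.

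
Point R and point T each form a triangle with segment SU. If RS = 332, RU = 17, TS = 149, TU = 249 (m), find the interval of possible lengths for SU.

From triangle RSU: |332 − 17| < SU < 332 + 17, i.e. 315 < SU < 349.
From triangle TSU: 100 < SU < 398.
Both must hold, so SU lies in the intersection.

315 < SU < 349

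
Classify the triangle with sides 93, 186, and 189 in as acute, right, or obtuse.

acute

Compare the square of the longest side to the sum of squares of the other two: 93² + 186² = 43245 > 35721 = 189².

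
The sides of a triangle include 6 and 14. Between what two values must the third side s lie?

8 < s < 20

By the triangle inequality, s must be less than 6 + 14 = 20 and greater than |6 − 14| = 8.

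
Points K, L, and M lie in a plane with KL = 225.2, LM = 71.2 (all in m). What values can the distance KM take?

154.0 ≤ KM ≤ 296.4 m

By the triangle inequality, |225.2 − 71.2| ≤ KM ≤ 225.2 + 71.2.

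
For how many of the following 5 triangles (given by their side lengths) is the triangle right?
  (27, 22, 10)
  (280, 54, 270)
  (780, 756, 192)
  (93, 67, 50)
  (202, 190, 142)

(27,22,10): 10²+22² = 584 < 729 = 27² → obtuse
(280,54,270): 54²+270² = 75816 < 78400 = 280² → obtuse
(780,756,192): 192²+756² = 608400 = 780² → right
(93,67,50): 50²+67² = 6989 < 8649 = 93² → obtuse
(202,190,142): 142²+190² = 56264 > 40804 = 202² → acute
1 of the 5 is right.

1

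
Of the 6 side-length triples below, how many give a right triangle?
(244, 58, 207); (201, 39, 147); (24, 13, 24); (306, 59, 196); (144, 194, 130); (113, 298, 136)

(244,58,207): 58²+207² = 46213 < 59536 = 244² → obtuse
(201,39,147): 39+147 ≤ 201, not a triangle
(24,13,24): 13²+24² = 745 > 576 = 24² → acute
(306,59,196): 59+196 ≤ 306, not a triangle
(144,194,130): 130²+144² = 37636 = 194² → right
(113,298,136): 113+136 ≤ 298, not a triangle
1 of the 6 is right.

1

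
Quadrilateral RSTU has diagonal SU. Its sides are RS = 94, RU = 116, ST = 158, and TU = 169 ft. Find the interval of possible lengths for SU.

From triangle RSU: |94 − 116| < SU < 94 + 116, i.e. 22 < SU < 210.
From triangle TSU: 11 < SU < 327.
Both must hold, so SU lies in the intersection.

22 < SU < 210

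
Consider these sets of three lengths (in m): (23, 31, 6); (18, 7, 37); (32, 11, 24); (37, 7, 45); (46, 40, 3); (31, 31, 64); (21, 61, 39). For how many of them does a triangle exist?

(6,23,31): 6+23 ≤ 31 → not valid
(7,18,37): 7+18 ≤ 37 → not valid
(11,24,32): 11+24 > 32 → valid
(7,37,45): 7+37 ≤ 45 → not valid
(3,40,46): 3+40 ≤ 46 → not valid
(31,31,64): 31+31 ≤ 64 → not valid
(21,39,61): 21+39 ≤ 61 → not valid
1 of the 7 triples forms a triangle.

1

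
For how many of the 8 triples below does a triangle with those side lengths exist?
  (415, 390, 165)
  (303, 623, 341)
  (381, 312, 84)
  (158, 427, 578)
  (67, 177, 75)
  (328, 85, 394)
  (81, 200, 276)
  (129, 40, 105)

(165,390,415): 165+390 > 415 → valid
(303,341,623): 303+341 > 623 → valid
(84,312,381): 84+312 > 381 → valid
(158,427,578): 158+427 > 578 → valid
(67,75,177): 67+75 ≤ 177 → not valid
(85,328,394): 85+328 > 394 → valid
(81,200,276): 81+200 > 276 → valid
(40,105,129): 40+105 > 129 → valid
7 of the 8 triples form a triangle.

7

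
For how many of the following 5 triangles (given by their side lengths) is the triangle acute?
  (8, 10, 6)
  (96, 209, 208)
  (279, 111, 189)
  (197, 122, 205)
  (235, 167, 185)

(8,10,6): 6²+8² = 100 = 10² → right
(96,209,208): 96²+208² = 52480 > 43681 = 209² → acute
(279,111,189): 111²+189² = 48042 < 77841 = 279² → obtuse
(197,122,205): 122²+197² = 53693 > 42025 = 205² → acute
(235,167,185): 167²+185² = 62114 > 55225 = 235² → acute
3 of the 5 are acute.

3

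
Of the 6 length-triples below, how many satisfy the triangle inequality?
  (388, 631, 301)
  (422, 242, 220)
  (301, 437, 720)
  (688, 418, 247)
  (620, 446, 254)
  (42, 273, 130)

4

(301,388,631): 301+388 > 631 → valid
(220,242,422): 220+242 > 422 → valid
(301,437,720): 301+437 > 720 → valid
(247,418,688): 247+418 ≤ 688 → not valid
(254,446,620): 254+446 > 620 → valid
(42,130,273): 42+130 ≤ 273 → not valid
4 of the 6 triples form a triangle.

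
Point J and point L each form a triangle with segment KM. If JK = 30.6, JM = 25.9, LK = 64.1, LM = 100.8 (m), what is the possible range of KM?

From triangle JKM: |30.6 − 25.9| < KM < 30.6 + 25.9, i.e. 4.7 < KM < 56.5.
From triangle LKM: 36.7 < KM < 164.9.
Both must hold, so KM lies in the intersection.

36.7 < KM < 56.5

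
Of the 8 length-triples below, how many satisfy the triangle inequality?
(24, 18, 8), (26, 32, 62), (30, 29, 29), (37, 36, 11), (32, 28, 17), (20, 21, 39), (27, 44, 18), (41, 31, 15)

(8,18,24): 8+18 > 24 → valid
(26,32,62): 26+32 ≤ 62 → not valid
(29,29,30): 29+29 > 30 → valid
(11,36,37): 11+36 > 37 → valid
(17,28,32): 17+28 > 32 → valid
(20,21,39): 20+21 > 39 → valid
(18,27,44): 18+27 > 44 → valid
(15,31,41): 15+31 > 41 → valid
7 of the 8 triples form a triangle.

7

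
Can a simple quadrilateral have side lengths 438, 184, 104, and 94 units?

No

For a quadrilateral, each side must be shorter than the sum of the others.
Here the longest side is 438, but the remaining 3 sides sum to only 382.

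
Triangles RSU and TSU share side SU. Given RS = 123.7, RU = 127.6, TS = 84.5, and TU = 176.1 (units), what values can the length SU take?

From triangle RSU: |123.7 − 127.6| < SU < 123.7 + 127.6, i.e. 3.9 < SU < 251.3.
From triangle TSU: 91.6 < SU < 260.6.
Both must hold, so SU lies in the intersection.

91.6 < SU < 251.3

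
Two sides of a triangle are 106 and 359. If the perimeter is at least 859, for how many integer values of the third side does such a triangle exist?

Triangle inequality: 253 < x < 465. Perimeter ≥ 859 gives x ≥ 859 − 106 − 359 = 394.
So 394 ≤ x < 465; integers 394 through 464: 71 values.

71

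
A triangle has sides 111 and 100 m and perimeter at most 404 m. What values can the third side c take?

Triangle inequality alone gives 11 < c < 211.
The perimeter condition gives c ≤ 404 − 111 − 100 = 193.
Intersecting the two: 11 < c ≤ 193.

11 < c ≤ 193 m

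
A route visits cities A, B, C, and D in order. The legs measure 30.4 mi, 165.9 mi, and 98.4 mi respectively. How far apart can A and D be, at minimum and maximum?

37.1 ≤ AD ≤ 294.7 mi

The maximum is all hops collinear in one direction: 30.4 + 165.9 + 98.4 = 294.7.
The longest hop is 165.9; the others sum to 128.8. Folding the others back against it leaves at least 165.9 − 128.8 = 37.1.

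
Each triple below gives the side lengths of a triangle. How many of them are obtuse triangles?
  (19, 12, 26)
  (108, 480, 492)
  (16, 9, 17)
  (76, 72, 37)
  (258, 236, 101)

2

(19,12,26): 12²+19² = 505 < 676 = 26² → obtuse
(108,480,492): 108²+480² = 242064 = 492² → right
(16,9,17): 9²+16² = 337 > 289 = 17² → acute
(76,72,37): 37²+72² = 6553 > 5776 = 76² → acute
(258,236,101): 101²+236² = 65897 < 66564 = 258² → obtuse
2 of the 5 are obtuse.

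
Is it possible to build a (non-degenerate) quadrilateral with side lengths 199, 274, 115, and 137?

Yes

A quadrilateral exists iff every side is shorter than the sum of the others — equivalently, the longest side is less than the sum of the rest.
Longest side 274 < 451 (sum of the remaining 3), so yes.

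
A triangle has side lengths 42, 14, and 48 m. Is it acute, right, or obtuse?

obtuse

Compare the square of the longest side to the sum of squares of the other two: 14² + 42² = 1960 < 2304 = 48².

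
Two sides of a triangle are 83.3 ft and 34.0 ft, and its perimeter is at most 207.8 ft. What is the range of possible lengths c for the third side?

Triangle inequality alone gives 49.3 < c < 117.3.
The perimeter condition gives c ≤ 207.8 − 83.3 − 34.0 = 90.5.
Intersecting the two: 49.3 < c ≤ 90.5.

49.3 < c ≤ 90.5 ft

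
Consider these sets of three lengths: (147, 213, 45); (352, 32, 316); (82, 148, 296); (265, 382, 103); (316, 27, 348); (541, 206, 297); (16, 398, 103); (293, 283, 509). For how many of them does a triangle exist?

(45,147,213): 45+147 ≤ 213 → not valid
(32,316,352): 32+316 ≤ 352 → not valid
(82,148,296): 82+148 ≤ 296 → not valid
(103,265,382): 103+265 ≤ 382 → not valid
(27,316,348): 27+316 ≤ 348 → not valid
(206,297,541): 206+297 ≤ 541 → not valid
(16,103,398): 16+103 ≤ 398 → not valid
(283,293,509): 283+293 > 509 → valid
1 of the 8 triples forms a triangle.

1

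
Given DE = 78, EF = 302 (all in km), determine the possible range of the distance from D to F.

224 ≤ DF ≤ 380 km

By the triangle inequality, |78 − 302| ≤ DF ≤ 78 + 302.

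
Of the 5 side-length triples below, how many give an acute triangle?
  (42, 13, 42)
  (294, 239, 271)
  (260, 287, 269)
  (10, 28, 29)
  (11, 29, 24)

4

(42,13,42): 13²+42² = 1933 > 1764 = 42² → acute
(294,239,271): 239²+271² = 130562 > 86436 = 294² → acute
(260,287,269): 260²+269² = 139961 > 82369 = 287² → acute
(10,28,29): 10²+28² = 884 > 841 = 29² → acute
(11,29,24): 11²+24² = 697 < 841 = 29² → obtuse
4 of the 5 are acute.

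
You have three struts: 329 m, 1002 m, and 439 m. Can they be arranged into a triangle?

The longest side is 1002, but the other two sum to only 768.
768 < 1002, so the triangle inequality fails.

No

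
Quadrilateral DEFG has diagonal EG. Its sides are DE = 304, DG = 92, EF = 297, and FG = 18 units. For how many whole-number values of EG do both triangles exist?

From triangle DEG: 212 < EG < 396.
From triangle FEG: 279 < EG < 315.
Intersection: 279 < EG < 315, so integers 280 through 314: 35 values.

35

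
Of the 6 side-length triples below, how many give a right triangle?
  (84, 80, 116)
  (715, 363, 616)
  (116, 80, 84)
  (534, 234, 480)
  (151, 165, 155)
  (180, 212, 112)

5

(84,80,116): 80²+84² = 13456 = 116² → right
(715,363,616): 363²+616² = 511225 = 715² → right
(116,80,84): 80²+84² = 13456 = 116² → right
(534,234,480): 234²+480² = 285156 = 534² → right
(151,165,155): 151²+155² = 46826 > 27225 = 165² → acute
(180,212,112): 112²+180² = 44944 = 212² → right
5 of the 6 are right.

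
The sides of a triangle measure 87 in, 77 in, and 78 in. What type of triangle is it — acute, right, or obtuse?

acute

Compare the square of the longest side to the sum of squares of the other two: 77² + 78² = 12013 > 7569 = 87².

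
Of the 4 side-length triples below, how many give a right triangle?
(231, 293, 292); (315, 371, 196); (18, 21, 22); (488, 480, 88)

(231,293,292): 231²+292² = 138625 > 85849 = 293² → acute
(315,371,196): 196²+315² = 137641 = 371² → right
(18,21,22): 18²+21² = 765 > 484 = 22² → acute
(488,480,88): 88²+480² = 238144 = 488² → right
2 of the 4 are right.

2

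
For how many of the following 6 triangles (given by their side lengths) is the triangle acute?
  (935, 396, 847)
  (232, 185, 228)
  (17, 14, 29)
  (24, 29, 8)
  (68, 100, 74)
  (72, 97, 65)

(935,396,847): 396²+847² = 874225 = 935² → right
(232,185,228): 185²+228² = 86209 > 53824 = 232² → acute
(17,14,29): 14²+17² = 485 < 841 = 29² → obtuse
(24,29,8): 8²+24² = 640 < 841 = 29² → obtuse
(68,100,74): 68²+74² = 10100 > 10000 = 100² → acute
(72,97,65): 65²+72² = 9409 = 97² → right
2 of the 6 are acute.

2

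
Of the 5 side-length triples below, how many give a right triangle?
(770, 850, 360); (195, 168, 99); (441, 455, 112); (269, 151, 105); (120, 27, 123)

4

(770,850,360): 360²+770² = 722500 = 850² → right
(195,168,99): 99²+168² = 38025 = 195² → right
(441,455,112): 112²+441² = 207025 = 455² → right
(269,151,105): 105+151 ≤ 269, not a triangle
(120,27,123): 27²+120² = 15129 = 123² → right
4 of the 5 are right.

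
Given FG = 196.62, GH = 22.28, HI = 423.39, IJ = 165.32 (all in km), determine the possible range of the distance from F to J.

The maximum is all hops collinear in one direction: 196.62 + 22.28 + 423.39 + 165.32 = 807.61.
The longest hop is 423.39; the others sum to 384.22. Folding the others back against it leaves at least 423.39 − 384.22 = 39.17.

39.17 ≤ FJ ≤ 807.61 km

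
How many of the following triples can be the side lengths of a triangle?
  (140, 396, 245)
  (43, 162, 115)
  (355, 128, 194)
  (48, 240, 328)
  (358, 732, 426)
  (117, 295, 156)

1

(140,245,396): 140+245 ≤ 396 → not valid
(43,115,162): 43+115 ≤ 162 → not valid
(128,194,355): 128+194 ≤ 355 → not valid
(48,240,328): 48+240 ≤ 328 → not valid
(358,426,732): 358+426 > 732 → valid
(117,156,295): 117+156 ≤ 295 → not valid
1 of the 6 triples forms a triangle.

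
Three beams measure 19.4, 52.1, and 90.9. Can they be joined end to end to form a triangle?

No

The longest side is 90.9, but the other two sum to only 71.5.
71.5 < 90.9, so the triangle inequality fails.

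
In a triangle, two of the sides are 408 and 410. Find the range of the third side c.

2 < c < 818

By the triangle inequality, c must be less than 408 + 410 = 818 and greater than |408 − 410| = 2.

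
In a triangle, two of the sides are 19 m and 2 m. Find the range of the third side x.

17 < x < 21 (m)

By the triangle inequality, x must be less than 19 + 2 = 21 and greater than |19 − 2| = 17.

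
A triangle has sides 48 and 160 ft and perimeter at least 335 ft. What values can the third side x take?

Triangle inequality alone gives 112 < x < 208.
The perimeter condition gives x ≥ 335 − 48 − 160 = 127.
Intersecting the two: 127 ≤ x < 208.

127 ≤ x < 208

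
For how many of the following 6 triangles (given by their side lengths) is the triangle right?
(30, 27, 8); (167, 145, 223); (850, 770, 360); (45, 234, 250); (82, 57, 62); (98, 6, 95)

(30,27,8): 8²+27² = 793 < 900 = 30² → obtuse
(167,145,223): 145²+167² = 48914 < 49729 = 223² → obtuse
(850,770,360): 360²+770² = 722500 = 850² → right
(45,234,250): 45²+234² = 56781 < 62500 = 250² → obtuse
(82,57,62): 57²+62² = 7093 > 6724 = 82² → acute
(98,6,95): 6²+95² = 9061 < 9604 = 98² → obtuse
1 of the 6 is right.

1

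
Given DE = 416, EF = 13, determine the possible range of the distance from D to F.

By the triangle inequality, |416 − 13| ≤ DF ≤ 416 + 13.

403 ≤ DF ≤ 429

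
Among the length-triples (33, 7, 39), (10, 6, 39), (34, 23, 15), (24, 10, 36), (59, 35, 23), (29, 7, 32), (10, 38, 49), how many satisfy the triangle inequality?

3

(7,33,39): 7+33 > 39 → valid
(6,10,39): 6+10 ≤ 39 → not valid
(15,23,34): 15+23 > 34 → valid
(10,24,36): 10+24 ≤ 36 → not valid
(23,35,59): 23+35 ≤ 59 → not valid
(7,29,32): 7+29 > 32 → valid
(10,38,49): 10+38 ≤ 49 → not valid
3 of the 7 triples form a triangle.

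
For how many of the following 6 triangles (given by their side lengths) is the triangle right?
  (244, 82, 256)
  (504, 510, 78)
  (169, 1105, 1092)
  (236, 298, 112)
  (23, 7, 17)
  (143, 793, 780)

(244,82,256): 82²+244² = 66260 > 65536 = 256² → acute
(504,510,78): 78²+504² = 260100 = 510² → right
(169,1105,1092): 169²+1092² = 1221025 = 1105² → right
(236,298,112): 112²+236² = 68240 < 88804 = 298² → obtuse
(23,7,17): 7²+17² = 338 < 529 = 23² → obtuse
(143,793,780): 143²+780² = 628849 = 793² → right
3 of the 6 are right.

3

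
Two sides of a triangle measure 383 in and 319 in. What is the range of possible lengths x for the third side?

By the triangle inequality, x must be less than 383 + 319 = 702 and greater than |383 − 319| = 64.

64 < x < 702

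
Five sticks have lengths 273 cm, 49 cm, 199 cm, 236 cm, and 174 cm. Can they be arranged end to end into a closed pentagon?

A pentagon exists iff every side is shorter than the sum of the others — equivalently, the longest side is less than the sum of the rest.
Longest side 273 < 658 (sum of the remaining 4), so yes.

Yes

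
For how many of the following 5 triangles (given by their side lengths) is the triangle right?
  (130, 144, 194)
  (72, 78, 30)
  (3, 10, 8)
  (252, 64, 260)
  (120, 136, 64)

4

(130,144,194): 130²+144² = 37636 = 194² → right
(72,78,30): 30²+72² = 6084 = 78² → right
(3,10,8): 3²+8² = 73 < 100 = 10² → obtuse
(252,64,260): 64²+252² = 67600 = 260² → right
(120,136,64): 64²+120² = 18496 = 136² → right
4 of the 5 are right.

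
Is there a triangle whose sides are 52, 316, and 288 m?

Yes

The longest side is 316, and the other two sum to 340.
Since 340 > 316, the triangle inequality holds.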